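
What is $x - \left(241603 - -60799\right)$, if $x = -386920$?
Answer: $-689322$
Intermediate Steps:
$x - \left(241603 - -60799\right) = -386920 - \left(241603 - -60799\right) = -386920 - \left(241603 + 60799\right) = -386920 - 302402 = -689322$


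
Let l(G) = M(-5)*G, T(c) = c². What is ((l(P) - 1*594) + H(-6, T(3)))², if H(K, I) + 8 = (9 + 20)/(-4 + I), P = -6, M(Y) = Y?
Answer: 8014561/25 ≈ 3.2058e+5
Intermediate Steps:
H(K, I) = -8 + 29/(-4 + I) (H(K, I) = -8 + (9 + 20)/(-4 + I) = -8 + 29/(-4 + I))
l(G) = -5*G
((l(P) - 1*594) + H(-6, T(3)))² = ((-5*(-6) - 1*594) + (61 - 8*3²)/(-4 + 3²))² = ((30 - 594) + (61 - 8*9)/(-4 + 9))² = (-564 + (61 - 72)/5)² = (-564 + (⅕)*(-11))² = (-564 - 11/5)² = (-2831/5)² = 8014561/25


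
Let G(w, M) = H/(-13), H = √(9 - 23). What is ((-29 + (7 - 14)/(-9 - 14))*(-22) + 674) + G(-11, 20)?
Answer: 30022/23 - I*√14/13 ≈ 1305.3 - 0.28782*I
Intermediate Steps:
H = I*√14 (H = √(-14) = I*√14 ≈ 3.7417*I)
G(w, M) = -I*√14/13 (G(w, M) = (I*√14)/(-13) = (I*√14)*(-1/13) = -I*√14/13)
((-29 + (7 - 14)/(-9 - 14))*(-22) + 674) + G(-11, 20) = ((-29 + (7 - 14)/(-9 - 14))*(-22) + 674) - I*√14/13 = ((-29 - 7/(-23))*(-22) + 674) - I*√14/13 = ((-29 - 7*(-1/23))*(-22) + 674) - I*√14/13 = ((-29 + 7/23)*(-22) + 674) - I*√14/13 = (-660/23*(-22) + 674) - I*√14/13 = (14520/23 + 674) - I*√14/13 = 30022/23 - I*√14/13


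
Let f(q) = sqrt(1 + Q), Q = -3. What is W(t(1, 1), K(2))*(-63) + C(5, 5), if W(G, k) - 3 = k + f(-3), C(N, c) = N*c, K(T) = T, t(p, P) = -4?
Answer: -290 - 63*I*sqrt(2) ≈ -290.0 - 89.095*I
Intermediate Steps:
f(q) = I*sqrt(2) (f(q) = sqrt(1 - 3) = sqrt(-2) = I*sqrt(2))
W(G, k) = 3 + k + I*sqrt(2) (W(G, k) = 3 + (k + I*sqrt(2)) = 3 + k + I*sqrt(2))
W(t(1, 1), K(2))*(-63) + C(5, 5) = (3 + 2 + I*sqrt(2))*(-63) + 5*5 = (5 + I*sqrt(2))*(-63) + 25 = (-315 - 63*I*sqrt(2)) + 25 = -290 - 63*I*sqrt(2)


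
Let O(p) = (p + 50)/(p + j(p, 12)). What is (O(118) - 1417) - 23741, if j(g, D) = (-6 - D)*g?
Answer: -25233558/1003 ≈ -25158.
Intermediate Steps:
j(g, D) = g*(-6 - D)
O(p) = -(50 + p)/(17*p) (O(p) = (p + 50)/(p - p*(6 + 12)) = (50 + p)/(p - 1*p*18) = (50 + p)/(p - 18*p) = (50 + p)/((-17*p)) = (50 + p)*(-1/(17*p)) = -(50 + p)/(17*p))
(O(118) - 1417) - 23741 = ((1/17)*(-50 - 1*118)/118 - 1417) - 23741 = ((1/17)*(1/118)*(-50 - 118) - 1417) - 23741 = ((1/17)*(1/118)*(-168) - 1417) - 23741 = (-84/1003 - 1417) - 23741 = -1421335/1003 - 23741 = -25233558/1003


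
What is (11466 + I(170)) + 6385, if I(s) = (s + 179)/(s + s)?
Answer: 6069689/340 ≈ 17852.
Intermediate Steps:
I(s) = (179 + s)/(2*s) (I(s) = (179 + s)/((2*s)) = (179 + s)*(1/(2*s)) = (179 + s)/(2*s))
(11466 + I(170)) + 6385 = (11466 + (½)*(179 + 170)/170) + 6385 = (11466 + (½)*(1/170)*349) + 6385 = (11466 + 349/340) + 6385 = 3898789/340 + 6385 = 6069689/340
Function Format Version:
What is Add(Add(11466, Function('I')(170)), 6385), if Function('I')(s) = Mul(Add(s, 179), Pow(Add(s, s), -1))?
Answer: Rational(6069689, 340) ≈ 17852.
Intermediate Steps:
Function('I')(s) = Mul(Rational(1, 2), Pow(s, -1), Add(179, s)) (Function('I')(s) = Mul(Add(179, s), Pow(Mul(2, s), -1)) = Mul(Add(179, s), Mul(Rational(1, 2), Pow(s, -1))) = Mul(Rational(1, 2), Pow(s, -1), Add(179, s)))
Add(Add(11466, Function('I')(170)), 6385) = Add(Add(11466, Mul(Rational(1, 2), Pow(170, -1), Add(179, 170))), 6385) = Add(Add(11466, Mul(Rational(1, 2), Rational(1, 170), 349)), 6385) = Add(Add(11466, Rational(349, 340)), 6385) = Add(Rational(3898789, 340), 6385) = Rational(6069689, 340)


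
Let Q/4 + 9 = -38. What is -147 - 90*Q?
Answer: 16773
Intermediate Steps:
Q = -188 (Q = -36 + 4*(-38) = -36 - 152 = -188)
-147 - 90*Q = -147 - 90*(-188) = -147 + 16920 = 16773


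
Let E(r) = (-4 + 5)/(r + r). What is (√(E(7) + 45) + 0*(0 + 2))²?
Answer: 631/14 ≈ 45.071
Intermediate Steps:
E(r) = 1/(2*r)
(√(E(7) + 45) + 0*(0 + 2))² = (√((½)/7 + 45) + 0*(0 + 2))² = (√((½)*(⅐) + 45) + 0*2)² = (√(1/14 + 45) + 0)² = (√(631/14) + 0)² = (√8834/14 + 0)² = (√8834/14)² = 631/14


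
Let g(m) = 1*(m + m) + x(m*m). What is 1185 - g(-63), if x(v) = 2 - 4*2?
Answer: 1317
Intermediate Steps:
x(v) = -6 (x(v) = 2 - 8 = -6)
g(m) = -6 + 2*m (g(m) = 1*(m + m) - 6 = 1*(2*m) - 6 = 2*m - 6 = -6 + 2*m)
1185 - g(-63) = 1185 - (-6 + 2*(-63)) = 1185 - (-6 - 126) = 1185 - 1*(-132) = 1185 + 132 = 1317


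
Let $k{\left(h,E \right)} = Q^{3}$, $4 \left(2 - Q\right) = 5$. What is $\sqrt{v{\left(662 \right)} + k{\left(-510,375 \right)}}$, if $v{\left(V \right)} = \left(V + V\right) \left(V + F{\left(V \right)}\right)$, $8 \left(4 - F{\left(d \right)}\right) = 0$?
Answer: $\frac{3 \sqrt{6270467}}{8} \approx 939.03$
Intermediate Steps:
$Q = \frac{3}{4}$ ($Q = 2 - \frac{5}{4} = \frac{3}{4} \approx 0.75$)
$k{\left(h,E \right)} = \frac{27}{64}$ ($k{\left(h,E \right)} = \left(\frac{3}{4}\right)^{3} = \frac{27}{64}$)
$F{\left(d \right)} = 4$ ($F{\left(d \right)} = 4 - 0 = 4 + 0 = 4$)
$v{\left(V \right)} = 2 V \left(4 + V\right)$ ($v{\left(V \right)} = \left(V + V\right) \left(V + 4\right) = 2 V \left(4 + V\right)$)
$\sqrt{v{\left(662 \right)} + k{\left(-510,375 \right)}} = \sqrt{2 \cdot 662 \left(4 + 662\right) + \frac{27}{64}} = \sqrt{2 \cdot 662 \cdot 666 + \frac{27}{64}} = \sqrt{881784 + \frac{27}{64}} = \sqrt{\frac{56434203}{64}} = \frac{3 \sqrt{6270467}}{8}$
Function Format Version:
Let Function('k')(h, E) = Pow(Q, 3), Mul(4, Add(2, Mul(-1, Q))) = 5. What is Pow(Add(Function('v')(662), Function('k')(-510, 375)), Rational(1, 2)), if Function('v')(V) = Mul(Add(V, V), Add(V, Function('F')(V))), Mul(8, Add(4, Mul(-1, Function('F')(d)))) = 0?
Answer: Mul(Rational(3, 8), Pow(6270467, Rational(1, 2))) ≈ 939.03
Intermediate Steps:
Q = Rational(3, 4) (Q = Add(2, Mul(Rational(-1, 4), 5)) = Add(2, Rational(-5, 4)) = Rational(3, 4) ≈ 0.75000)
Function('k')(h, E) = Rational(27, 64) (Function('k')(h, E) = Pow(Rational(3, 4), 3) = Rational(27, 64))
Function('F')(d) = 4 (Function('F')(d) = Add(4, Mul(Rational(-1, 8), 0)) = Add(4, 0) = 4)
Function('v')(V) = Mul(2, V, Add(4, V)) (Function('v')(V) = Mul(Add(V, V), Add(V, 4)) = Mul(Mul(2, V), Add(4, V)) = Mul(2, V, Add(4, V)))
Pow(Add(Function('v')(662), Function('k')(-510, 375)), Rational(1, 2)) = Pow(Add(Mul(2, 662, Add(4, 662)), Rational(27, 64)), Rational(1, 2)) = Pow(Add(Mul(2, 662, 666), Rational(27, 64)), Rational(1, 2)) = Pow(Add(881784, Rational(27, 64)), Rational(1, 2)) = Pow(Rational(56434203, 64), Rational(1, 2)) = Mul(Rational(3, 8), Pow(6270467, Rational(1, 2)))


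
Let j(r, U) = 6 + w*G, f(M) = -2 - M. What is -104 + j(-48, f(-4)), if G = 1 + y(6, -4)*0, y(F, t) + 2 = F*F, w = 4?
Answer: -94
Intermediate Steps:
y(F, t) = -2 + F² (y(F, t) = -2 + F*F = -2 + F²)
G = 1 (G = 1 + (-2 + 6²)*0 = 1 + (-2 + 36)*0 = 1 + 34*0 = 1 + 0 = 1)
j(r, U) = 10 (j(r, U) = 6 + 4*1 = 6 + 4 = 10)
-104 + j(-48, f(-4)) = -104 + 10 = -94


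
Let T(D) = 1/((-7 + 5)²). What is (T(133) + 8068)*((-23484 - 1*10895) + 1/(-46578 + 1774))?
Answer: -49710641407741/179216 ≈ -2.7738e+8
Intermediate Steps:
T(D) = ¼ (T(D) = 1/((-2)²) = 1/4 = ¼)
(T(133) + 8068)*((-23484 - 1*10895) + 1/(-46578 + 1774)) = (¼ + 8068)*((-23484 - 1*10895) + 1/(-46578 + 1774)) = 32273*((-23484 - 10895) + 1/(-44804))/4 = 32273*(-34379 - 1/44804)/4 = (32273/4)*(-1540316717/44804) = -49710641407741/179216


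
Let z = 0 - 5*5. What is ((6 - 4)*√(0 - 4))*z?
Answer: -100*I ≈ -100.0*I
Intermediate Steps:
z = -25 (z = 0 - 25 = -25)
((6 - 4)*√(0 - 4))*z = ((6 - 4)*√(0 - 4))*(-25) = (2*√(-4))*(-25) = (2*(2*I))*(-25) = (4*I)*(-25) = -100*I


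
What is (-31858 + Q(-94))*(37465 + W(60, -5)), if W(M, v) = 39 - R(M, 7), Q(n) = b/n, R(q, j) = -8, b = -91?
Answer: -56165986116/47 ≈ -1.1950e+9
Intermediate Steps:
Q(n) = -91/n
W(M, v) = 47 (W(M, v) = 39 - 1*(-8) = 39 + 8 = 47)
(-31858 + Q(-94))*(37465 + W(60, -5)) = (-31858 - 91/(-94))*(37465 + 47) = (-31858 - 91*(-1/94))*37512 = (-31858 + 91/94)*37512 = -2994561/94*37512 = -56165986116/47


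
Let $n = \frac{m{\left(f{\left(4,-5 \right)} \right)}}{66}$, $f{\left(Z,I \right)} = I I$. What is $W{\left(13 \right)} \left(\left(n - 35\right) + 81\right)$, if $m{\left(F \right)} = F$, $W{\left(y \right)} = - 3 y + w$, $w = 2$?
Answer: $- \frac{113257}{66} \approx -1716.0$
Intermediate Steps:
$f{\left(Z,I \right)} = I^{2}$
$W{\left(y \right)} = 2 - 3 y$ ($W{\left(y \right)} = - 3 y + 2 = 2 - 3 y$)
$n = \frac{25}{66}$ ($n = \frac{\left(-5\right)^{2}}{66} = 25 \cdot \frac{1}{66} = \frac{25}{66} \approx 0.37879$)
$W{\left(13 \right)} \left(\left(n - 35\right) + 81\right) = \left(2 - 39\right) \left(\left(\frac{25}{66} - 35\right) + 81\right) = - 37 \left(- \frac{2285}{66} + 81\right) = \left(-37\right) \frac{3061}{66} = - \frac{113257}{66}$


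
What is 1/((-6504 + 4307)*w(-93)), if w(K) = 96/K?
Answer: 31/70304 ≈ 0.00044094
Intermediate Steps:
1/((-6504 + 4307)*w(-93)) = 1/((-6504 + 4307)*((96/(-93)))) = 1/((-2197)*((96*(-1/93)))) = -1/(2197*(-32/31)) = -1/2197*(-31/32) = 31/70304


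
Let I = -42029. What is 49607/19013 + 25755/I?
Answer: 1595252788/799097377 ≈ 1.9963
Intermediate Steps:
49607/19013 + 25755/I = 49607/19013 + 25755/(-42029) = 49607*(1/19013) + 25755*(-1/42029) = 49607/19013 - 25755/42029 = 1595252788/799097377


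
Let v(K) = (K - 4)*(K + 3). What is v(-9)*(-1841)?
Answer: -143598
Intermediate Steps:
v(K) = (-4 + K)*(3 + K)
v(-9)*(-1841) = (-12 + (-9)² - 1*(-9))*(-1841) = (-12 + 81 + 9)*(-1841) = 78*(-1841) = -143598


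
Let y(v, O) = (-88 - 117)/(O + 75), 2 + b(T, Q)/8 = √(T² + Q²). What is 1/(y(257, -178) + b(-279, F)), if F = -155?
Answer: 148629/69162486967 + 2631032*√106/69162486967 ≈ 0.00039381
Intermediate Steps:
b(T, Q) = -16 + 8*√(Q² + T²) (b(T, Q) = -16 + 8*√(T² + Q²) = -16 + 8*√(Q² + T²))
y(v, O) = -205/(75 + O)
1/(y(257, -178) + b(-279, F)) = 1/(-205/(75 - 178) + (-16 + 8*√((-155)² + (-279)²))) = 1/(-205/(-103) + (-16 + 8*√(24025 + 77841))) = 1/(-205*(-1/103) + (-16 + 8*√101866)) = 1/(205/103 + (-16 + 8*(31*√106))) = 1/(205/103 + (-16 + 248*√106)) = 1/(-1443/103 + 248*√106)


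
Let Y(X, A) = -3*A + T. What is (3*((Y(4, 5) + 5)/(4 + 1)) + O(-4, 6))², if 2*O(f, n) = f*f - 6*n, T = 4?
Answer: 4624/25 ≈ 184.96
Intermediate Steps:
O(f, n) = f²/2 - 3*n (O(f, n) = (f*f - 6*n)/2 = (f² - 6*n)/2 = f²/2 - 3*n)
Y(X, A) = 4 - 3*A (Y(X, A) = -3*A + 4 = 4 - 3*A)
(3*((Y(4, 5) + 5)/(4 + 1)) + O(-4, 6))² = (3*(((4 - 3*5) + 5)/(4 + 1)) + ((½)*(-4)² - 3*6))² = (3*(((4 - 15) + 5)/5) + ((½)*16 - 18))² = (3*((-11 + 5)*(⅕)) + (8 - 18))² = (3*(-6*⅕) - 10)² = (3*(-6/5) - 10)² = (-18/5 - 10)² = (-68/5)² = 4624/25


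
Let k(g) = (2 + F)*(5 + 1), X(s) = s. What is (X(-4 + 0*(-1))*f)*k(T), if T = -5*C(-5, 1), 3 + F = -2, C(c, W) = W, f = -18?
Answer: -1296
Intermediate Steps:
F = -5 (F = -3 - 2 = -5)
T = -5 (T = -5*1 = -5)
k(g) = -18 (k(g) = (2 - 5)*(5 + 1) = -3*6 = -18)
(X(-4 + 0*(-1))*f)*k(T) = ((-4 + 0*(-1))*(-18))*(-18) = ((-4 + 0)*(-18))*(-18) = -4*(-18)*(-18) = 72*(-18) = -1296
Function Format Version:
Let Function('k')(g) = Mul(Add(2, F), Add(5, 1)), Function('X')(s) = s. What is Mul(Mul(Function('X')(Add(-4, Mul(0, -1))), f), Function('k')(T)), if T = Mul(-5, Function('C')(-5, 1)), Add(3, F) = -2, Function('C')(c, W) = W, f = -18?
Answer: -1296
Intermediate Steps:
F = -5 (F = Add(-3, -2) = -5)
T = -5 (T = Mul(-5, 1) = -5)
Function('k')(g) = -18 (Function('k')(g) = Mul(Add(2, -5), Add(5, 1)) = Mul(-3, 6) = -18)
Mul(Mul(Function('X')(Add(-4, Mul(0, -1))), f), Function('k')(T)) = Mul(Mul(Add(-4, Mul(0, -1)), -18), -18) = Mul(Mul(Add(-4, 0), -18), -18) = Mul(Mul(-4, -18), -18) = Mul(72, -18) = -1296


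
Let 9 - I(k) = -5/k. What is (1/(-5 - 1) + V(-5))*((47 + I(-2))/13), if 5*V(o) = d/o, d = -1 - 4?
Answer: 107/780 ≈ 0.13718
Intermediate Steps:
d = -5
I(k) = 9 + 5/k (I(k) = 9 - (-5)/k = 9 + 5/k)
V(o) = -1/o (V(o) = (-5/o)/5 = -1/o)
(1/(-5 - 1) + V(-5))*((47 + I(-2))/13) = (1/(-5 - 1) - 1/(-5))*((47 + (9 + 5/(-2)))/13) = (1/(-6) - 1*(-⅕))*((47 + (9 + 5*(-½)))*(1/13)) = (-⅙ + ⅕)*((47 + (9 - 5/2))*(1/13)) = ((47 + 13/2)*(1/13))/30 = ((107/2)*(1/13))/30 = (1/30)*(107/26) = 107/780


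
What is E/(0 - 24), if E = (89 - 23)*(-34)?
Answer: 187/2 ≈ 93.500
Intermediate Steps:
E = -2244 (E = 66*(-34) = -2244)
E/(0 - 24) = -2244/(0 - 24) = -2244/(-24) = -2244*(-1/24) = 187/2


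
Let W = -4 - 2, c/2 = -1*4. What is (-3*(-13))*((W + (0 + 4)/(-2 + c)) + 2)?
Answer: -858/5 ≈ -171.60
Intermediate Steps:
c = -8 (c = 2*(-1*4) = 2*(-4) = -8)
W = -6
(-3*(-13))*((W + (0 + 4)/(-2 + c)) + 2) = (-3*(-13))*((-6 + (0 + 4)/(-2 - 8)) + 2) = 39*((-6 + 4/(-10)) + 2) = 39*((-6 + 4*(-1/10)) + 2) = 39*((-6 - 2/5) + 2) = 39*(-32/5 + 2) = 39*(-22/5) = -858/5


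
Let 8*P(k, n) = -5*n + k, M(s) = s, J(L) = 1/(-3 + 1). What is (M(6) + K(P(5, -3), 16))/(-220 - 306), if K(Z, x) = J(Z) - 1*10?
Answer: 9/1052 ≈ 0.0085551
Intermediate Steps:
J(L) = -½ (J(L) = 1/(-2) = -½)
P(k, n) = -5*n/8 + k/8 (P(k, n) = (-5*n + k)/8 = (k - 5*n)/8 = -5*n/8 + k/8)
K(Z, x) = -21/2 (K(Z, x) = -½ - 1*10 = -½ - 10 = -21/2)
(M(6) + K(P(5, -3), 16))/(-220 - 306) = (6 - 21/2)/(-220 - 306) = -9/2/(-526) = -9/2*(-1/526) = 9/1052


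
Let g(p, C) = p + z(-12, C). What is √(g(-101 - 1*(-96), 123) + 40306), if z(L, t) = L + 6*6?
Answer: 5*√1613 ≈ 200.81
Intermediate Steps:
z(L, t) = 36 + L (z(L, t) = L + 36 = 36 + L)
g(p, C) = 24 + p (g(p, C) = p + (36 - 12) = p + 24 = 24 + p)
√(g(-101 - 1*(-96), 123) + 40306) = √((24 + (-101 - 1*(-96))) + 40306) = √((24 + (-101 + 96)) + 40306) = √((24 - 5) + 40306) = √(19 + 40306) = √40325 = 5*√1613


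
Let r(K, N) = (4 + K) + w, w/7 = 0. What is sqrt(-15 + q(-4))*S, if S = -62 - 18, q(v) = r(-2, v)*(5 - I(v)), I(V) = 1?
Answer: -80*I*sqrt(7) ≈ -211.66*I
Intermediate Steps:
w = 0 (w = 7*0 = 0)
r(K, N) = 4 + K (r(K, N) = (4 + K) + 0 = 4 + K)
q(v) = 8 (q(v) = (4 - 2)*(5 - 1*1) = 2*(5 - 1) = 2*4 = 8)
S = -80
sqrt(-15 + q(-4))*S = sqrt(-15 + 8)*(-80) = sqrt(-7)*(-80) = (I*sqrt(7))*(-80) = -80*I*sqrt(7)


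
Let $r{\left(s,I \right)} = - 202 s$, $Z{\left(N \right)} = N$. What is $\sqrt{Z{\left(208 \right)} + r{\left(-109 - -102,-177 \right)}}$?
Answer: $\sqrt{1622} \approx 40.274$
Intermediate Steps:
$\sqrt{Z{\left(208 \right)} + r{\left(-109 - -102,-177 \right)}} = \sqrt{208 - 202 \left(-109 - -102\right)} = \sqrt{208 - 202 \left(-109 + 102\right)} = \sqrt{208 - -1414} = \sqrt{208 + 1414} = \sqrt{1622}$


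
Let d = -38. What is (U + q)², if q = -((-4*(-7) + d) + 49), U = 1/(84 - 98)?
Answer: 299209/196 ≈ 1526.6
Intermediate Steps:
U = -1/14 (U = 1/(-14) = -1/14 ≈ -0.071429)
q = -39 (q = -((-4*(-7) - 38) + 49) = -((28 - 38) + 49) = -(-10 + 49) = -1*39 = -39)
(U + q)² = (-1/14 - 39)² = (-547/14)² = 299209/196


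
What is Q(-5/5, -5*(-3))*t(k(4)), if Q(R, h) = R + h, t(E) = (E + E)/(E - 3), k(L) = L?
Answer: 112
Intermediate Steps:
t(E) = 2*E/(-3 + E) (t(E) = (2*E)/(-3 + E) = 2*E/(-3 + E))
Q(-5/5, -5*(-3))*t(k(4)) = (-5/5 - 5*(-3))*(2*4/(-3 + 4)) = (-5*⅕ + 15)*(2*4/1) = (-1 + 15)*(2*4*1) = 14*8 = 112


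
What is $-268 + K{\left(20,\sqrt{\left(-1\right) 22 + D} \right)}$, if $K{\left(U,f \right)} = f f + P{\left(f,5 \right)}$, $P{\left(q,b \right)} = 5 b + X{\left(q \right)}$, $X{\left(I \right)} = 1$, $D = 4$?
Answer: $-260$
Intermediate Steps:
$P{\left(q,b \right)} = 1 + 5 b$ ($P{\left(q,b \right)} = 5 b + 1 = 1 + 5 b$)
$K{\left(U,f \right)} = 26 + f^{2}$ ($K{\left(U,f \right)} = f f + \left(1 + 5 \cdot 5\right) = f^{2} + \left(1 + 25\right) = f^{2} + 26 = 26 + f^{2}$)
$-268 + K{\left(20,\sqrt{\left(-1\right) 22 + D} \right)} = -268 + \left(26 + \left(\sqrt{\left(-1\right) 22 + 4}\right)^{2}\right) = -268 + \left(26 + \left(\sqrt{-22 + 4}\right)^{2}\right) = -268 + \left(26 + \left(\sqrt{-18}\right)^{2}\right) = -268 + \left(26 + \left(3 i \sqrt{2}\right)^{2}\right) = -268 + \left(26 - 18\right) = -268 + 8 = -260$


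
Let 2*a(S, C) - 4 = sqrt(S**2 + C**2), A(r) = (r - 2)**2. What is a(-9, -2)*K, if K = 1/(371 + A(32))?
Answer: 2/1271 + sqrt(85)/2542 ≈ 0.0052005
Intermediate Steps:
A(r) = (-2 + r)**2
a(S, C) = 2 + sqrt(C**2 + S**2)/2 (a(S, C) = 2 + sqrt(S**2 + C**2)/2 = 2 + sqrt(C**2 + S**2)/2)
K = 1/1271 (K = 1/(371 + (-2 + 32)**2) = 1/(371 + 30**2) = 1/(371 + 900) = 1/1271 ≈ 0.00078678)
a(-9, -2)*K = (2 + sqrt((-2)**2 + (-9)**2)/2)*(1/1271) = (2 + sqrt(4 + 81)/2)*(1/1271) = (2 + sqrt(85)/2)*(1/1271) = 2/1271 + sqrt(85)/2542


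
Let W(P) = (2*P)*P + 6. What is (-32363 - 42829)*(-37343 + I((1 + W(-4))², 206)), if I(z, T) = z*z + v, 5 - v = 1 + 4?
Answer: -171144360816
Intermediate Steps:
v = 0 (v = 5 - (1 + 4) = 5 - 1*5 = 5 - 5 = 0)
W(P) = 6 + 2*P² (W(P) = 2*P² + 6 = 6 + 2*P²)
I(z, T) = z² (I(z, T) = z*z + 0 = z² + 0 = z²)
(-32363 - 42829)*(-37343 + I((1 + W(-4))², 206)) = (-32363 - 42829)*(-37343 + ((1 + (6 + 2*(-4)²))²)²) = -75192*(-37343 + ((1 + (6 + 2*16))²)²) = -75192*(-37343 + ((1 + (6 + 32))²)²) = -75192*(-37343 + ((1 + 38)²)²) = -75192*(-37343 + (39²)²) = -75192*(-37343 + 1521²) = -75192*(-37343 + 2313441) = -75192*2276098 = -171144360816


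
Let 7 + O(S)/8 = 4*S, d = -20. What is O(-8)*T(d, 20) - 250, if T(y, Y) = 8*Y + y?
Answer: -43930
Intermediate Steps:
T(y, Y) = y + 8*Y
O(S) = -56 + 32*S (O(S) = -56 + 8*(4*S) = -56 + 32*S)
O(-8)*T(d, 20) - 250 = (-56 + 32*(-8))*(-20 + 8*20) - 250 = (-56 - 256)*(-20 + 160) - 250 = -312*140 - 250 = -43680 - 250 = -43930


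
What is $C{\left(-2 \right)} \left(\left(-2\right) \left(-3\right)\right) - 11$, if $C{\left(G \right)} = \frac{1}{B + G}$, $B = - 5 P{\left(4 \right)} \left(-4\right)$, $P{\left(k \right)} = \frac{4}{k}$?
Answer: $- \frac{32}{3} \approx -10.667$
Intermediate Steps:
$B = 20$ ($B = - 5 \cdot \frac{4}{4} \left(-4\right) = - 5 \cdot 4 \cdot \frac{1}{4} \left(-4\right) = \left(-5\right) 1 \left(-4\right) = \left(-5\right) \left(-4\right) = 20$)
$C{\left(G \right)} = \frac{1}{20 + G}$
$C{\left(-2 \right)} \left(\left(-2\right) \left(-3\right)\right) - 11 = \frac{\left(-2\right) \left(-3\right)}{20 - 2} - 11 = \frac{1}{18} \cdot 6 - 11 = \frac{1}{3} - 11 = - \frac{32}{3}$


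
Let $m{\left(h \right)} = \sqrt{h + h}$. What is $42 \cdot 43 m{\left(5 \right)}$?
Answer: $1806 \sqrt{10} \approx 5711.1$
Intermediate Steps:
$m{\left(h \right)} = \sqrt{2} \sqrt{h}$ ($m{\left(h \right)} = \sqrt{2 h} = \sqrt{2} \sqrt{h}$)
$42 \cdot 43 m{\left(5 \right)} = 42 \cdot 43 \sqrt{2} \sqrt{5} = 1806 \sqrt{10}$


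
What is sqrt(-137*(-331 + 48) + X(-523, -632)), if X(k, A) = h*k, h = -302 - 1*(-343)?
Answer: 76*sqrt(3) ≈ 131.64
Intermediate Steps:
h = 41 (h = -302 + 343 = 41)
X(k, A) = 41*k
sqrt(-137*(-331 + 48) + X(-523, -632)) = sqrt(-137*(-331 + 48) + 41*(-523)) = sqrt(-137*(-283) - 21443) = sqrt(38771 - 21443) = sqrt(17328) = 76*sqrt(3)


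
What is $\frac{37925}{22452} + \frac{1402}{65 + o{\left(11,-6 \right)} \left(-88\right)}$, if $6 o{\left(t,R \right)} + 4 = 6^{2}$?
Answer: $- \frac{48430087}{27234276} \approx -1.7783$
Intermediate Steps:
$o{\left(t,R \right)} = \frac{16}{3}$ ($o{\left(t,R \right)} = - \frac{2}{3} + \frac{6^{2}}{6} = - \frac{2}{3} + \frac{1}{6} \cdot 36 = - \frac{2}{3} + 6 = \frac{16}{3}$)
$\frac{37925}{22452} + \frac{1402}{65 + o{\left(11,-6 \right)} \left(-88\right)} = \frac{37925}{22452} + \frac{1402}{65 + \frac{16}{3} \left(-88\right)} = 37925 \cdot \frac{1}{22452} + \frac{1402}{65 - \frac{1408}{3}} = \frac{37925}{22452} + \frac{1402}{- \frac{1213}{3}} = \frac{37925}{22452} + 1402 \left(- \frac{3}{1213}\right) = \frac{37925}{22452} - \frac{4206}{1213} = - \frac{48430087}{27234276}$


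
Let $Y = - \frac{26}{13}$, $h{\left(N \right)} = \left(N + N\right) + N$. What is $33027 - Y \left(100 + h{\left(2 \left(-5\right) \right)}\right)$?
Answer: $33167$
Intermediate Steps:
$h{\left(N \right)} = 3 N$ ($h{\left(N \right)} = 2 N + N = 3 N$)
$Y = -2$ ($Y = \left(-26\right) \frac{1}{13} = -2$)
$33027 - Y \left(100 + h{\left(2 \left(-5\right) \right)}\right) = 33027 - - 2 \left(100 + 3 \cdot 2 \left(-5\right)\right) = 33027 - - 2 \left(100 + 3 \left(-10\right)\right) = 33027 - - 2 \left(100 - 30\right) = 33027 - \left(-2\right) 70 = 33027 - -140 = 33027 + 140 = 33167$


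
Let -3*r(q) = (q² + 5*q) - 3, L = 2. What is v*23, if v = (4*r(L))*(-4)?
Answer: 4048/3 ≈ 1349.3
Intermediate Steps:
r(q) = 1 - 5*q/3 - q²/3 (r(q) = -((q² + 5*q) - 3)/3 = -(-3 + q² + 5*q)/3 = 1 - 5*q/3 - q²/3)
v = 176/3 (v = (4*(1 - 5/3*2 - ⅓*2²))*(-4) = (4*(1 - 10/3 - ⅓*4))*(-4) = (4*(1 - 10/3 - 4/3))*(-4) = (4*(-11/3))*(-4) = -44/3*(-4) = 176/3 ≈ 58.667)
v*23 = (176/3)*23 = 4048/3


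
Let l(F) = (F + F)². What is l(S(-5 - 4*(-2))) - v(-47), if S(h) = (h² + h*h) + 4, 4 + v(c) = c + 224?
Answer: 1763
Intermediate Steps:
v(c) = 220 + c (v(c) = -4 + (c + 224) = -4 + (224 + c) = 220 + c)
S(h) = 4 + 2*h² (S(h) = (h² + h²) + 4 = 2*h² + 4 = 4 + 2*h²)
l(F) = 4*F² (l(F) = (2*F)² = 4*F²)
l(S(-5 - 4*(-2))) - v(-47) = 4*(4 + 2*(-5 - 4*(-2))²)² - (220 - 47) = 4*(4 + 2*(-5 + 8)²)² - 1*173 = 4*(4 + 2*3²)² - 173 = 4*(4 + 2*9)² - 173 = 4*(4 + 18)² - 173 = 4*22² - 173 = 4*484 - 173 = 1936 - 173 = 1763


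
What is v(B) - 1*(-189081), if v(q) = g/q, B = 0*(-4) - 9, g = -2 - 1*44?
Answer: 1701775/9 ≈ 1.8909e+5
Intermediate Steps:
g = -46 (g = -2 - 44 = -46)
B = -9 (B = 0 - 9 = -9)
v(q) = -46/q
v(B) - 1*(-189081) = -46/(-9) - 1*(-189081) = -46*(-⅑) + 189081 = 46/9 + 189081 = 1701775/9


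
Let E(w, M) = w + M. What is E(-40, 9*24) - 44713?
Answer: -44537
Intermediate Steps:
E(w, M) = M + w
E(-40, 9*24) - 44713 = (9*24 - 40) - 44713 = (216 - 40) - 44713 = 176 - 44713 = -44537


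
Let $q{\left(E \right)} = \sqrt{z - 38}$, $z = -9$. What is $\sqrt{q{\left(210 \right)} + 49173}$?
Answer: $\sqrt{49173 + i \sqrt{47}} \approx 221.75 + 0.015 i$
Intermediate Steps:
$q{\left(E \right)} = i \sqrt{47}$ ($q{\left(E \right)} = \sqrt{-9 - 38} = \sqrt{-47} = i \sqrt{47}$)
$\sqrt{q{\left(210 \right)} + 49173} = \sqrt{i \sqrt{47} + 49173} = \sqrt{49173 + i \sqrt{47}}$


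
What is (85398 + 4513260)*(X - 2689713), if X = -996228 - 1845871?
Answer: -25438911508296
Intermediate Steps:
X = -2842099
(85398 + 4513260)*(X - 2689713) = (85398 + 4513260)*(-2842099 - 2689713) = 4598658*(-5531812) = -25438911508296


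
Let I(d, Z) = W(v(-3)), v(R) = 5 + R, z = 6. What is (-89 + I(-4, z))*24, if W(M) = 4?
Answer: -2040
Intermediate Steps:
I(d, Z) = 4
(-89 + I(-4, z))*24 = (-89 + 4)*24 = -85*24 = -2040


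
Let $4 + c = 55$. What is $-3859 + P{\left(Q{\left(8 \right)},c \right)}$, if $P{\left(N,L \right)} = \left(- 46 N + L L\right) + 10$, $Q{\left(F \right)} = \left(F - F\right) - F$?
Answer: $-880$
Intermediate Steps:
$c = 51$ ($c = -4 + 55 = 51$)
$Q{\left(F \right)} = - F$ ($Q{\left(F \right)} = 0 - F = - F$)
$P{\left(N,L \right)} = 10 + L^{2} - 46 N$ ($P{\left(N,L \right)} = \left(- 46 N + L^{2}\right) + 10 = \left(L^{2} - 46 N\right) + 10 = 10 + L^{2} - 46 N$)
$-3859 + P{\left(Q{\left(8 \right)},c \right)} = -3859 + \left(10 + 51^{2} - 46 \left(\left(-1\right) 8\right)\right) = -3859 + \left(10 + 2601 - -368\right) = -3859 + \left(10 + 2601 + 368\right) = -3859 + 2979 = -880$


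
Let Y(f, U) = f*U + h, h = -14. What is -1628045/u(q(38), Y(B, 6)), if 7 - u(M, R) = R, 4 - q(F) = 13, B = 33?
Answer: 1628045/177 ≈ 9198.0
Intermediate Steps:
q(F) = -9 (q(F) = 4 - 1*13 = 4 - 13 = -9)
Y(f, U) = -14 + U*f (Y(f, U) = f*U - 14 = U*f - 14 = -14 + U*f)
u(M, R) = 7 - R
-1628045/u(q(38), Y(B, 6)) = -1628045/(7 - (-14 + 6*33)) = -1628045/(7 - (-14 + 198)) = -1628045/(7 - 1*184) = -1628045/(7 - 184) = -1628045/(-177) = -1628045*(-1/177) = 1628045/177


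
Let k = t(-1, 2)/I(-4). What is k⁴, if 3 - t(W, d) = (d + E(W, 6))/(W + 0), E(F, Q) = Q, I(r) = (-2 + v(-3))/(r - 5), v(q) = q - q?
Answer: 96059601/16 ≈ 6.0037e+6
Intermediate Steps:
v(q) = 0
I(r) = -2/(-5 + r) (I(r) = (-2 + 0)/(r - 5) = -2/(-5 + r))
t(W, d) = 3 - (6 + d)/W (t(W, d) = 3 - (d + 6)/(W + 0) = 3 - (6 + d)/W)
k = 99/2 (k = ((-6 - 1*2 + 3*(-1))/(-1))/((-2/(-5 - 4))) = (-(-6 - 2 - 3))/((-2/(-9))) = (-1*(-11))/((-2*(-⅑))) = 11/(2/9) = 11*(9/2) = 99/2 ≈ 49.500)
k⁴ = (99/2)⁴ = 96059601/16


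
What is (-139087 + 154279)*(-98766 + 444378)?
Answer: 5250537504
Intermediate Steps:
(-139087 + 154279)*(-98766 + 444378) = 15192*345612 = 5250537504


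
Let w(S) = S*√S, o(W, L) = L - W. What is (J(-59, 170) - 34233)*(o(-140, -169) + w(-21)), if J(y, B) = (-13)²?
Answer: 987856 + 715344*I*√21 ≈ 9.8786e+5 + 3.2781e+6*I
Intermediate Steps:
w(S) = S^(3/2)
J(y, B) = 169
(J(-59, 170) - 34233)*(o(-140, -169) + w(-21)) = (169 - 34233)*((-169 - 1*(-140)) + (-21)^(3/2)) = -34064*((-169 + 140) - 21*I*√21) = -34064*(-29 - 21*I*√21) = 987856 + 715344*I*√21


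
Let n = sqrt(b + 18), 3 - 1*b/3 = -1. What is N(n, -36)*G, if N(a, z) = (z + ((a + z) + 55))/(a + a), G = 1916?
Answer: 958 - 8143*sqrt(30)/15 ≈ -2015.4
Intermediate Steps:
b = 12 (b = 9 - 3*(-1) = 9 + 3 = 12)
n = sqrt(30) (n = sqrt(12 + 18) = sqrt(30) ≈ 5.4772)
N(a, z) = (55 + a + 2*z)/(2*a) (N(a, z) = (z + (55 + a + z))/((2*a)) = (55 + a + 2*z)*(1/(2*a)) = (55 + a + 2*z)/(2*a))
N(n, -36)*G = ((55 + sqrt(30) + 2*(-36))/(2*(sqrt(30))))*1916 = ((sqrt(30)/30)*(55 + sqrt(30) - 72)/2)*1916 = ((sqrt(30)/30)*(-17 + sqrt(30))/2)*1916 = (sqrt(30)*(-17 + sqrt(30))/60)*1916 = 479*sqrt(30)*(-17 + sqrt(30))/15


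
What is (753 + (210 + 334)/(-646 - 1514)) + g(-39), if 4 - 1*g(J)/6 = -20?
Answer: 121061/135 ≈ 896.75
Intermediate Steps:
g(J) = 144 (g(J) = 24 - 6*(-20) = 24 + 120 = 144)
(753 + (210 + 334)/(-646 - 1514)) + g(-39) = (753 + (210 + 334)/(-646 - 1514)) + 144 = (753 + 544/(-2160)) + 144 = (753 + 544*(-1/2160)) + 144 = (753 - 34/135) + 144 = 101621/135 + 144 = 121061/135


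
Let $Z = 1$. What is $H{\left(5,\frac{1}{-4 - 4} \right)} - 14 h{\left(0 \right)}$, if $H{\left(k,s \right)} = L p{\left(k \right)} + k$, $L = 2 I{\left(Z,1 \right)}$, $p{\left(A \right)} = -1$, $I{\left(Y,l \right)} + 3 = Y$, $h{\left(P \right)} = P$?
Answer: $9$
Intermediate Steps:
$I{\left(Y,l \right)} = -3 + Y$
$L = -4$ ($L = 2 \left(-3 + 1\right) = 2 \left(-2\right) = -4$)
$H{\left(k,s \right)} = 4 + k$ ($H{\left(k,s \right)} = \left(-4\right) \left(-1\right) + k = 4 + k$)
$H{\left(5,\frac{1}{-4 - 4} \right)} - 14 h{\left(0 \right)} = \left(4 + 5\right) - 0 = 9 + 0 = 9$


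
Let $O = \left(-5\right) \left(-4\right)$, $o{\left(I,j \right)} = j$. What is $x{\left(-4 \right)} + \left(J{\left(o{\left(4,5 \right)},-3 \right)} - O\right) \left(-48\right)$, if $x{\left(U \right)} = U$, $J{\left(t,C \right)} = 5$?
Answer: $716$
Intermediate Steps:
$O = 20$
$x{\left(-4 \right)} + \left(J{\left(o{\left(4,5 \right)},-3 \right)} - O\right) \left(-48\right) = -4 + \left(5 - 20\right) \left(-48\right) = -4 - -720 = -4 + 720 = 716$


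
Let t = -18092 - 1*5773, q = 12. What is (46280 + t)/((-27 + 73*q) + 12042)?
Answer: 22415/12891 ≈ 1.7388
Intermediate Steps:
t = -23865 (t = -18092 - 5773 = -23865)
(46280 + t)/((-27 + 73*q) + 12042) = (46280 - 23865)/((-27 + 73*12) + 12042) = 22415/((-27 + 876) + 12042) = 22415/(849 + 12042) = 22415/12891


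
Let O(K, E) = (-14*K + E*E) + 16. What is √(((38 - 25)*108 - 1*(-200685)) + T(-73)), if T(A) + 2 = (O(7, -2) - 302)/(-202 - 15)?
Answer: √9516157203/217 ≈ 449.54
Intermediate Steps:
O(K, E) = 16 + E² - 14*K (O(K, E) = (-14*K + E²) + 16 = (E² - 14*K) + 16 = 16 + E² - 14*K)
T(A) = -54/217 (T(A) = -2 + ((16 + (-2)² - 14*7) - 302)/(-202 - 15) = -2 + ((16 + 4 - 98) - 302)/(-217) = -2 + (-78 - 302)*(-1/217) = -2 - 380*(-1/217) = -2 + 380/217 = -54/217)
√(((38 - 25)*108 - 1*(-200685)) + T(-73)) = √(((38 - 25)*108 - 1*(-200685)) - 54/217) = √((13*108 + 200685) - 54/217) = √((1404 + 200685) - 54/217) = √(202089 - 54/217) = √(43853259/217) = √9516157203/217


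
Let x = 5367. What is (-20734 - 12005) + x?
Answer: -27372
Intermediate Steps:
(-20734 - 12005) + x = (-20734 - 12005) + 5367 = -32739 + 5367 = -27372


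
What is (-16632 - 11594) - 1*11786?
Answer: -40012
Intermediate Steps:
(-16632 - 11594) - 1*11786 = -28226 - 11786 = -40012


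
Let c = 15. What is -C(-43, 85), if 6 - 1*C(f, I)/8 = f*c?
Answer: -5208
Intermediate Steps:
C(f, I) = 48 - 120*f (C(f, I) = 48 - 8*f*15 = 48 - 120*f)
-C(-43, 85) = -(48 - 120*(-43)) = -(48 + 5160) = -1*5208 = -5208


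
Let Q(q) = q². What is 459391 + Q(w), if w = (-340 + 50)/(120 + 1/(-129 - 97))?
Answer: 337858886493551/735440161 ≈ 4.5940e+5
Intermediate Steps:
w = -65540/27119 (w = -290/(120 + 1/(-226)) = -290/(120 - 1/226) = -290/27119/226 = -290*226/27119 = -65540/27119 ≈ -2.4168)
459391 + Q(w) = 459391 + (-65540/27119)² = 459391 + 4295491600/735440161 = 337858886493551/735440161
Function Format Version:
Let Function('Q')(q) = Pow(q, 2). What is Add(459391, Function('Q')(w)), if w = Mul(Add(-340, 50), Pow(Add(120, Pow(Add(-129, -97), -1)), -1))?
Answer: Rational(337858886493551, 735440161) ≈ 4.5940e+5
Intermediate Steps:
w = Rational(-65540, 27119) (w = Mul(-290, Pow(Add(120, Pow(-226, -1)), -1)) = Mul(-290, Pow(Add(120, Rational(-1, 226)), -1)) = Mul(-290, Pow(Rational(27119, 226), -1)) = Mul(-290, Rational(226, 27119)) = Rational(-65540, 27119) ≈ -2.4168)
Add(459391, Function('Q')(w)) = Add(459391, Pow(Rational(-65540, 27119), 2)) = Add(459391, Rational(4295491600, 735440161)) = Rational(337858886493551, 735440161)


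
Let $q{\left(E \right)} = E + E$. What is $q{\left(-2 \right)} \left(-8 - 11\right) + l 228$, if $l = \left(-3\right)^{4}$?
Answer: $18544$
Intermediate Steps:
$l = 81$
$q{\left(E \right)} = 2 E$
$q{\left(-2 \right)} \left(-8 - 11\right) + l 228 = 2 \left(-2\right) \left(-8 - 11\right) + 81 \cdot 228 = \left(-4\right) \left(-19\right) + 18468 = 76 + 18468 = 18544$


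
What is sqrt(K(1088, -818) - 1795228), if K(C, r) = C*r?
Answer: 2*I*sqrt(671303) ≈ 1638.7*I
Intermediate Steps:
sqrt(K(1088, -818) - 1795228) = sqrt(1088*(-818) - 1795228) = sqrt(-889984 - 1795228) = sqrt(-2685212) = 2*I*sqrt(671303)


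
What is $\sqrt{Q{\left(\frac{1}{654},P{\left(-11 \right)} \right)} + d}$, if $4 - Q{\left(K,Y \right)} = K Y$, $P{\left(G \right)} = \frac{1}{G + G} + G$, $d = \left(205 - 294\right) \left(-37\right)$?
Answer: $\frac{\sqrt{18959179107}}{2398} \approx 57.42$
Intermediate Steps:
$d = 3293$ ($d = \left(-89\right) \left(-37\right) = 3293$)
$P{\left(G \right)} = G + \frac{1}{2 G}$ ($P{\left(G \right)} = \frac{1}{2 G} + G = G + \frac{1}{2 G}$)
$Q{\left(K,Y \right)} = 4 - K Y$
$\sqrt{Q{\left(\frac{1}{654},P{\left(-11 \right)} \right)} + d} = \sqrt{\left(4 - \frac{-11 + \frac{1}{2 \left(-11\right)}}{654}\right) + 3293} = \sqrt{\left(4 - \frac{-11 + \frac{1}{2} \left(- \frac{1}{11}\right)}{654}\right) + 3293} = \sqrt{\left(4 - \frac{-11 - \frac{1}{22}}{654}\right) + 3293} = \sqrt{\left(4 - \frac{1}{654} \left(- \frac{243}{22}\right)\right) + 3293} = \sqrt{\left(4 + \frac{81}{4796}\right) + 3293} = \sqrt{\frac{19265}{4796} + 3293} = \sqrt{\frac{15812493}{4796}} = \frac{\sqrt{18959179107}}{2398}$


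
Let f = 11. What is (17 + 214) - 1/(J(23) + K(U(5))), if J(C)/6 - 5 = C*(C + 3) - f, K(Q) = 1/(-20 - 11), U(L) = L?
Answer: 25435610/110111 ≈ 231.00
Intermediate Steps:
K(Q) = -1/31 (K(Q) = 1/(-31) = -1/31)
J(C) = -36 + 6*C*(3 + C) (J(C) = 30 + 6*(C*(C + 3) - 1*11) = 30 + 6*(C*(3 + C) - 11) = 30 + 6*(-11 + C*(3 + C)) = 30 + (-66 + 6*C*(3 + C)) = -36 + 6*C*(3 + C))
(17 + 214) - 1/(J(23) + K(U(5))) = (17 + 214) - 1/((-36 + 6*23**2 + 18*23) - 1/31) = 231 - 1/((-36 + 6*529 + 414) - 1/31) = 231 - 1/((-36 + 3174 + 414) - 1/31) = 231 - 1/(3552 - 1/31) = 231 - 1/110111/31 = 231 - 1*31/110111 = 231 - 31/110111 = 25435610/110111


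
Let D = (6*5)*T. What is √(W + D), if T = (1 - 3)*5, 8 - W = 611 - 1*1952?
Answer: √1049 ≈ 32.388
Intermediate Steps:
W = 1349 (W = 8 - (611 - 1*1952) = 8 - (611 - 1952) = 8 - 1*(-1341) = 8 + 1341 = 1349)
T = -10 (T = -2*5 = -10)
D = -300 (D = (6*5)*(-10) = 30*(-10) = -300)
√(W + D) = √(1349 - 300) = √1049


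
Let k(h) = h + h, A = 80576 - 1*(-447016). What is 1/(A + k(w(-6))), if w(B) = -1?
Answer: 1/527590 ≈ 1.8954e-6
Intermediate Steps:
A = 527592 (A = 80576 + 447016 = 527592)
k(h) = 2*h
1/(A + k(w(-6))) = 1/(527592 + 2*(-1)) = 1/(527592 - 2) = 1/527590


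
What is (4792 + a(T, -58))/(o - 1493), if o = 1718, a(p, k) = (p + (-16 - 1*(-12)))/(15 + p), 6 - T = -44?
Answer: 34614/1625 ≈ 21.301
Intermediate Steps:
T = 50 (T = 6 - 1*(-44) = 6 + 44 = 50)
a(p, k) = (-4 + p)/(15 + p) (a(p, k) = (p + (-16 + 12))/(15 + p) = (p - 4)/(15 + p) = (-4 + p)/(15 + p))
(4792 + a(T, -58))/(o - 1493) = (4792 + (-4 + 50)/(15 + 50))/(1718 - 1493) = (4792 + 46/65)/225 = (4792 + (1/65)*46)*(1/225) = (4792 + 46/65)*(1/225) = (311526/65)*(1/225) = 34614/1625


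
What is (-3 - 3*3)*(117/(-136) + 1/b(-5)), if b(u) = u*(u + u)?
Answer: 8571/850 ≈ 10.084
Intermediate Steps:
b(u) = 2*u**2 (b(u) = u*(2*u) = 2*u**2)
(-3 - 3*3)*(117/(-136) + 1/b(-5)) = (-3 - 3*3)*(117/(-136) + 1/(2*(-5)**2)) = (-3 - 9)*(117*(-1/136) + 1/(2*25)) = -12*(-117/136 + 1/50) = -12*(-2857/3400) = 8571/850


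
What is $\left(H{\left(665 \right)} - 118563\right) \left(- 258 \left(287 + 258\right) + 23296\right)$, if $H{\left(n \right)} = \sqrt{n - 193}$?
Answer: $13909099782 - 234628 \sqrt{118} \approx 1.3907 \cdot 10^{10}$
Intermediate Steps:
$H{\left(n \right)} = \sqrt{-193 + n}$
$\left(H{\left(665 \right)} - 118563\right) \left(- 258 \left(287 + 258\right) + 23296\right) = \left(\sqrt{-193 + 665} - 118563\right) \left(- 258 \left(287 + 258\right) + 23296\right) = \left(\sqrt{472} - 118563\right) \left(\left(-258\right) 545 + 23296\right) = \left(2 \sqrt{118} - 118563\right) \left(-140610 + 23296\right) = \left(-118563 + 2 \sqrt{118}\right) \left(-117314\right) = 13909099782 - 234628 \sqrt{118}$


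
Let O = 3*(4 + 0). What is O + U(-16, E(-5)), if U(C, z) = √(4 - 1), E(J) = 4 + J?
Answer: 12 + √3 ≈ 13.732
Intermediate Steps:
U(C, z) = √3
O = 12 (O = 3*4 = 12)
O + U(-16, E(-5)) = 12 + √3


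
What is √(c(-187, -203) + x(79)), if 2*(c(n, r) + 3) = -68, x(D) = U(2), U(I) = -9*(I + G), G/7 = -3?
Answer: √134 ≈ 11.576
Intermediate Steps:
G = -21 (G = 7*(-3) = -21)
U(I) = 189 - 9*I (U(I) = -9*(I - 21) = -9*(-21 + I) = 189 - 9*I)
x(D) = 171 (x(D) = 189 - 9*2 = 189 - 18 = 171)
c(n, r) = -37 (c(n, r) = -3 + (½)*(-68) = -3 - 34 = -37)
√(c(-187, -203) + x(79)) = √(-37 + 171) = √134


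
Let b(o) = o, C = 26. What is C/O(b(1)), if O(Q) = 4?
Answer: 13/2 ≈ 6.5000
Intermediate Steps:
C/O(b(1)) = 26/4 = 26*(¼) = 13/2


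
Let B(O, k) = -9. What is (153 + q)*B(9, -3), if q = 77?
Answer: -2070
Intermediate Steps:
(153 + q)*B(9, -3) = (153 + 77)*(-9) = 230*(-9) = -2070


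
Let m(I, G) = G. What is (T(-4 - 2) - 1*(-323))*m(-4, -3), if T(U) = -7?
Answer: -948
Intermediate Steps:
(T(-4 - 2) - 1*(-323))*m(-4, -3) = (-7 - 1*(-323))*(-3) = (-7 + 323)*(-3) = 316*(-3) = -948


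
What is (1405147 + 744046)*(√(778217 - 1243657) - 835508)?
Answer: -1795667945044 + 8596772*I*√29090 ≈ -1.7957e+12 + 1.4662e+9*I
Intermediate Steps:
(1405147 + 744046)*(√(778217 - 1243657) - 835508) = 2149193*(√(-465440) - 835508) = 2149193*(4*I*√29090 - 835508) = 2149193*(-835508 + 4*I*√29090) = -1795667945044 + 8596772*I*√29090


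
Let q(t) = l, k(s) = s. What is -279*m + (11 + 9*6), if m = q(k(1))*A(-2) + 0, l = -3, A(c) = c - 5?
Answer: -5794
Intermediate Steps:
A(c) = -5 + c
q(t) = -3
m = 21 (m = -3*(-5 - 2) + 0 = -3*(-7) + 0 = 21 + 0 = 21)
-279*m + (11 + 9*6) = -279*21 + (11 + 9*6) = -5859 + (11 + 54) = -5859 + 65 = -5794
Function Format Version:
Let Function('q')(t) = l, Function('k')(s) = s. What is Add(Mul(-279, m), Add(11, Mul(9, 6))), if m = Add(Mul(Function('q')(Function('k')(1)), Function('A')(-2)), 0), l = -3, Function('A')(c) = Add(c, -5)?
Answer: -5794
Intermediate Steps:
Function('A')(c) = Add(-5, c)
Function('q')(t) = -3
m = 21 (m = Add(Mul(-3, Add(-5, -2)), 0) = Add(Mul(-3, -7), 0) = Add(21, 0) = 21)
Add(Mul(-279, m), Add(11, Mul(9, 6))) = Add(Mul(-279, 21), Add(11, Mul(9, 6))) = Add(-5859, Add(11, 54)) = Add(-5859, 65) = -5794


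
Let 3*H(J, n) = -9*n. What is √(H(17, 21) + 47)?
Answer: 4*I ≈ 4.0*I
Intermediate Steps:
H(J, n) = -3*n (H(J, n) = (-9*n)/3 = -3*n)
√(H(17, 21) + 47) = √(-3*21 + 47) = √(-63 + 47) = √(-16) = 4*I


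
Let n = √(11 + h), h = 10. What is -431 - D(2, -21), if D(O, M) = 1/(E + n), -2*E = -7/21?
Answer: -325399/755 - 36*√21/755 ≈ -431.21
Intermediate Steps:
E = ⅙ (E = -(-7)/(2*21) = -½*(-⅓) = ⅙ ≈ 0.16667)
n = √21 (n = √(11 + 10) = √21 ≈ 4.5826)
D(O, M) = 1/(⅙ + √21)
-431 - D(2, -21) = -431 - (-6/755 + 36*√21/755) = -431 + (6/755 - 36*√21/755) = -325399/755 - 36*√21/755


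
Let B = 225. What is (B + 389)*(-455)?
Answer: -279370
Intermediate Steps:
(B + 389)*(-455) = (225 + 389)*(-455) = 614*(-455) = -279370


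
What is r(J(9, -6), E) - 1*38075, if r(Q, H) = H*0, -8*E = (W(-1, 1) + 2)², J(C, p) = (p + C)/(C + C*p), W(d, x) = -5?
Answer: -38075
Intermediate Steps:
J(C, p) = (C + p)/(C + C*p)
E = -9/8 (E = -(-5 + 2)²/8 = -⅛*(-3)² = -⅛*9 = -9/8 ≈ -1.1250)
r(Q, H) = 0
r(J(9, -6), E) - 1*38075 = 0 - 1*38075 = 0 - 38075 = -38075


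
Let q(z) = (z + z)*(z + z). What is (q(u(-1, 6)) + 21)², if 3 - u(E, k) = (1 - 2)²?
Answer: 1369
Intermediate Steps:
u(E, k) = 2 (u(E, k) = 3 - (1 - 2)² = 3 - 1*(-1)² = 3 - 1*1 = 3 - 1 = 2)
q(z) = 4*z² (q(z) = (2*z)*(2*z) = 4*z²)
(q(u(-1, 6)) + 21)² = (4*2² + 21)² = (4*4 + 21)² = (16 + 21)² = 37² = 1369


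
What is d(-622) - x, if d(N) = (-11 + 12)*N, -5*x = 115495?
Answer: 22477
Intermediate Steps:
x = -23099 (x = -⅕*115495 = -23099)
d(N) = N (d(N) = 1*N = N)
d(-622) - x = -622 - 1*(-23099) = -622 + 23099 = 22477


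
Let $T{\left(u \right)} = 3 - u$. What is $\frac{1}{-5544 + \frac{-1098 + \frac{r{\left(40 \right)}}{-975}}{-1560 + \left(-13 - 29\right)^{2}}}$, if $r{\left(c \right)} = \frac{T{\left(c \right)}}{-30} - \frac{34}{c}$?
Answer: $- \frac{11934000}{66226329023} \approx -0.0001802$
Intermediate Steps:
$r{\left(c \right)} = - \frac{1}{10} - \frac{34}{c} + \frac{c}{30}$ ($r{\left(c \right)} = \frac{3 - c}{-30} - \frac{34}{c} = \left(3 - c\right) \left(- \frac{1}{30}\right) - \frac{34}{c} = \left(- \frac{1}{10} + \frac{c}{30}\right) - \frac{34}{c} = - \frac{1}{10} - \frac{34}{c} + \frac{c}{30}$)
$\frac{1}{-5544 + \frac{-1098 + \frac{r{\left(40 \right)}}{-975}}{-1560 + \left(-13 - 29\right)^{2}}} = \frac{1}{-5544 + \frac{-1098 + \frac{\frac{1}{30} \cdot \frac{1}{40} \left(-1020 + 40 \left(-3 + 40\right)\right)}{-975}}{-1560 + \left(-13 - 29\right)^{2}}} = \frac{1}{-5544 + \frac{-1098 + \frac{1}{30} \cdot \frac{1}{40} \left(-1020 + 40 \cdot 37\right) \left(- \frac{1}{975}\right)}{-1560 + \left(-42\right)^{2}}} = \frac{1}{-5544 + \frac{-1098 + \frac{1}{30} \cdot \frac{1}{40} \left(-1020 + 1480\right) \left(- \frac{1}{975}\right)}{-1560 + 1764}} = \frac{1}{-5544 + \frac{-1098 + \frac{1}{30} \cdot \frac{1}{40} \cdot 460 \left(- \frac{1}{975}\right)}{204}} = \frac{1}{-5544 + \left(-1098 + \frac{23}{60} \left(- \frac{1}{975}\right)\right) \frac{1}{204}} = \frac{1}{-5544 + \left(-1098 - \frac{23}{58500}\right) \frac{1}{204}} = \frac{1}{-5544 - \frac{64233023}{11934000}} = \frac{1}{- \frac{66226329023}{11934000}} = - \frac{11934000}{66226329023}$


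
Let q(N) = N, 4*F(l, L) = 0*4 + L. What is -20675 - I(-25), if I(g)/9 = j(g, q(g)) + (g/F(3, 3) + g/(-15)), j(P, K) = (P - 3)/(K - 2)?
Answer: -61198/3 ≈ -20399.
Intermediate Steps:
F(l, L) = L/4 (F(l, L) = (0*4 + L)/4 = (0 + L)/4 = L/4)
j(P, K) = (-3 + P)/(-2 + K)
I(g) = 57*g/5 + 9*(-3 + g)/(-2 + g) (I(g) = 9*((-3 + g)/(-2 + g) + (g/(((1/4)*3)) + g/(-15))) = 9*((-3 + g)/(-2 + g) + (g/(3/4) + g*(-1/15))) = 9*((-3 + g)/(-2 + g) + (g*(4/3) - g/15)) = 9*((-3 + g)/(-2 + g) + (4*g/3 - g/15)) = 9*((-3 + g)/(-2 + g) + 19*g/15) = 9*(19*g/15 + (-3 + g)/(-2 + g)) = 57*g/5 + 9*(-3 + g)/(-2 + g))
-20675 - I(-25) = -20675 - 3*(-45 - 23*(-25) + 19*(-25)**2)/(5*(-2 - 25)) = -20675 - 3*(-45 + 575 + 19*625)/(5*(-27)) = -20675 - 3*(-1)*(-45 + 575 + 11875)/(5*27) = -20675 - 3*(-1)*12405/(5*27) = -20675 - 1*(-827/3) = -20675 + 827/3 = -61198/3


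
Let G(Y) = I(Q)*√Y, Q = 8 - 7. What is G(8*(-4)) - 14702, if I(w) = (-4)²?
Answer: -14702 + 64*I*√2 ≈ -14702.0 + 90.51*I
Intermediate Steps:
Q = 1
I(w) = 16
G(Y) = 16*√Y
G(8*(-4)) - 14702 = 16*√(8*(-4)) - 14702 = 16*√(-32) - 14702 = 16*(4*I*√2) - 14702 = 64*I*√2 - 14702 = -14702 + 64*I*√2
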